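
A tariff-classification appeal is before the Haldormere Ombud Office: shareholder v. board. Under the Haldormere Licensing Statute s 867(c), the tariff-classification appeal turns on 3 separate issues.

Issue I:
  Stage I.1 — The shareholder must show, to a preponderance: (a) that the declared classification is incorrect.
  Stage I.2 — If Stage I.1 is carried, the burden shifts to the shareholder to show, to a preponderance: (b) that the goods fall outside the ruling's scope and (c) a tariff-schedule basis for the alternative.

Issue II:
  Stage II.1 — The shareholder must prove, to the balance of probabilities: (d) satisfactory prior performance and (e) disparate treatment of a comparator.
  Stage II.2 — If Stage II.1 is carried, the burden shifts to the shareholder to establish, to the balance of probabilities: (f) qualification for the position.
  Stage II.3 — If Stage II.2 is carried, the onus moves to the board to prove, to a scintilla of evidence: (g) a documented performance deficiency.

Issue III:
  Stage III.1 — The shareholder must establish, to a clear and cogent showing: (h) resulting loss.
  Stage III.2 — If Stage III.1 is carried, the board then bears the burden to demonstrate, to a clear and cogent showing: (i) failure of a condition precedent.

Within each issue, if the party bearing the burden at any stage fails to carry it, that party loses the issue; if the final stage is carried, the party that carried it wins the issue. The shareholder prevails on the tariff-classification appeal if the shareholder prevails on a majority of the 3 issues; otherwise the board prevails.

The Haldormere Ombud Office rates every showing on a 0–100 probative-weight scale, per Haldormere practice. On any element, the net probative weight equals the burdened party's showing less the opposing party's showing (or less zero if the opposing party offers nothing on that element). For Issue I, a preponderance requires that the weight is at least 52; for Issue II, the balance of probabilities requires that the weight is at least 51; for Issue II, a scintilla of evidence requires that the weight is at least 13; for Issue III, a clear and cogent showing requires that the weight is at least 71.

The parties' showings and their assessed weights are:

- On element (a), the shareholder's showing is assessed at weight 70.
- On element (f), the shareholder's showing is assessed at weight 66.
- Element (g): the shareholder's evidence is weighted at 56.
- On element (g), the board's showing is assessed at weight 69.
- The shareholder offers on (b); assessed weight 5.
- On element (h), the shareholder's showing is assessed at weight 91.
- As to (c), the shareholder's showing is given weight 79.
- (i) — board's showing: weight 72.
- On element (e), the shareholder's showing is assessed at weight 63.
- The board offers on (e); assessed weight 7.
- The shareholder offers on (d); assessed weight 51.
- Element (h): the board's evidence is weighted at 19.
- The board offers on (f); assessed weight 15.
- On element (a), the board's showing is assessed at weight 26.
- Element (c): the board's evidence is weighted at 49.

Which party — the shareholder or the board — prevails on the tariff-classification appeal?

— Issue I —
At Stage I.1 the shareholder must meet a preponderance (weight is at least 52): on (a) the weight is 70 less the opposing 26 gives net 44, which does not reach 52, so (a) does not meet the standard.
  The shareholder does not carry Stage I.1.
So the board prevails on this issue.
— Issue II —
At Stage II.1 the shareholder must meet the balance of probabilities (weight is at least 51): on (d) the weight is 51, which does reach 51, so (d) meets the standard; on (e) the weight is 63 less the opposing 7 gives net 56, ≥ 51, so (e) meets the standard.
  Stage II.1 is satisfied; the shareholder continues to bear the burden.
At Stage II.2 the shareholder must meet the balance of probabilities (weight is at least 51): on (f) the weight is 66 less the opposing 15 gives net 51, ≥ 51, so (f) meets the standard.
  Stage II.2 is satisfied; the onus moves to the board.
At Stage II.3 the board must meet a scintilla of evidence (weight is at least 13): on (g) the weight is 69 less the opposing 56 gives net 13, ≥ 13, so (g) meets the standard.
  All elements met at the final stage.
All stages carried — the board prevails on this issue.
— Issue III —
At Stage III.1 the shareholder must meet a clear and cogent showing (weight is at least 71): on (h) the weight is 91 less the opposing 19 gives net 72, ≥ 71, so (h) meets the standard.
  Stage III.1 is satisfied; the onus moves to the board.
At Stage III.2 the board must meet a clear and cogent showing (weight is at least 71): on (i) the weight is 72, ≥ 71, so (i) meets the standard.
  The board carries the last stage.
Every stage carried; the board prevails on this issue.
Per-issue: Issue I → board; Issue II → board; Issue III → board. The shareholder must prevail on a majority of issues; overall, the board prevails.

board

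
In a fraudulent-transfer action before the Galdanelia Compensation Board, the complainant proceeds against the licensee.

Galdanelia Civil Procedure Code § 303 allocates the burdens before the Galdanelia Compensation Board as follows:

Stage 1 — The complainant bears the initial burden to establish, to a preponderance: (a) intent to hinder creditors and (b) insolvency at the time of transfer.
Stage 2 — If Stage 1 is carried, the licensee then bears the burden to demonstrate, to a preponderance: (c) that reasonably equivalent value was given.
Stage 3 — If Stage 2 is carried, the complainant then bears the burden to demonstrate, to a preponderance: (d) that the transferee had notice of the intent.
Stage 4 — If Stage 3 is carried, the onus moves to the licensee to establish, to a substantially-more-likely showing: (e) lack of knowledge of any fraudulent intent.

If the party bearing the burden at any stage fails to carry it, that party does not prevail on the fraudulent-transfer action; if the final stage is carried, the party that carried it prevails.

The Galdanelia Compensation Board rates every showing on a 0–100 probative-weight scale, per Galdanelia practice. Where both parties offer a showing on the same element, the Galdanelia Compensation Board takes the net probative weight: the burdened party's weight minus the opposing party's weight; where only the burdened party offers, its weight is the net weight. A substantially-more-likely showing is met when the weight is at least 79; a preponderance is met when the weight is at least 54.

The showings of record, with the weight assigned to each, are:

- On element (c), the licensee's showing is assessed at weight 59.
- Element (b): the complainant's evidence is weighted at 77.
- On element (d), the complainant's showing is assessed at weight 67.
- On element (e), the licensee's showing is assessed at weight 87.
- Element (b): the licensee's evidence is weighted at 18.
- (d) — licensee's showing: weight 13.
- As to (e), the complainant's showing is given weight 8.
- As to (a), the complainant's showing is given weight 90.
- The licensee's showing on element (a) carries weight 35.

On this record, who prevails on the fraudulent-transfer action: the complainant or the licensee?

licensee

Stage 1 — burden on complainant; standard: a preponderance (weight is at least 54).
    (a): 90 − 35 = 55 ≥ 54 [met]
    (b): 77 − 18 = 59 ≥ 54 [met]
  The complainant carries Stage 1; the licensee now bears the burden.
Stage 2 — burden on licensee; standard: a preponderance (weight is at least 54).
    (c): 59 ≥ 54 [met]
  All elements met. The burden passes to the complainant.
Stage 3 — burden on complainant; standard: a preponderance (weight is at least 54).
    (d): 67 − 13 = 54 ≥ 54 [met]
  Stage 3 is satisfied; the onus moves to the licensee.
Stage 4 — burden on licensee; standard: a substantially-more-likely showing (weight is at least 79).
    (e): 87 − 8 = 79 ≥ 79 [met]
  Stage 4 carried; the final stage is satisfied.
All stages carried — the licensee prevails.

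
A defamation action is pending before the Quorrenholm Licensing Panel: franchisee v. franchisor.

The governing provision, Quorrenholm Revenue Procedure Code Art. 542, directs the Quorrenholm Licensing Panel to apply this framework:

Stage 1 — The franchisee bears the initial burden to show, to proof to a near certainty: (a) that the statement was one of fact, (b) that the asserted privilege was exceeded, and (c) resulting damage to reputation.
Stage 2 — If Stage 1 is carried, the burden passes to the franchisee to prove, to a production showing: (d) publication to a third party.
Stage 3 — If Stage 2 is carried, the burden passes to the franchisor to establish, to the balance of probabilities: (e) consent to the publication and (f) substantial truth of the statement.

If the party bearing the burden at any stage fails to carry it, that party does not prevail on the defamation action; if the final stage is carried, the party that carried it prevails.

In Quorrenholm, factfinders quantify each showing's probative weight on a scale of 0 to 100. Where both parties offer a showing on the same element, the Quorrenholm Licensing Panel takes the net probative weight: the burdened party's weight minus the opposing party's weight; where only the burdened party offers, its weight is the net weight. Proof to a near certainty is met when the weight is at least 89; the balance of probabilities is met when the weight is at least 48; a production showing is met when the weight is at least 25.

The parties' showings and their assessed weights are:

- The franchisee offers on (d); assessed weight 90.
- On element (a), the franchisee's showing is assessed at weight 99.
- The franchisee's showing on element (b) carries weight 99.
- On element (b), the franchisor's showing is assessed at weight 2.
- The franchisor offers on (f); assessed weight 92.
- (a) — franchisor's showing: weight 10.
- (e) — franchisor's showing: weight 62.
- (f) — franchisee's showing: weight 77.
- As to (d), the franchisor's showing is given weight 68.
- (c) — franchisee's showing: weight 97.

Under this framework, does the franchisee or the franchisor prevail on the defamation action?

franchisor

Stage 1 — burden on franchisee; standard: proof to a near certainty (weight is at least 89).
    (a): 99 − 10 = 89 ≥ 89 [met]
    (b): 99 − 2 = 97 ≥ 89 [met]
    (c): 97 ≥ 89 [met]
  All elements met. The franchisee retains the burden for Stage 2.
Stage 2 — burden on franchisee; standard: a production showing (weight is at least 25).
    (d): 90 − 68 = 22 < 25 [not met]
  The franchisee does not carry Stage 2.
The analysis ends at Stage 2; the franchisor prevails.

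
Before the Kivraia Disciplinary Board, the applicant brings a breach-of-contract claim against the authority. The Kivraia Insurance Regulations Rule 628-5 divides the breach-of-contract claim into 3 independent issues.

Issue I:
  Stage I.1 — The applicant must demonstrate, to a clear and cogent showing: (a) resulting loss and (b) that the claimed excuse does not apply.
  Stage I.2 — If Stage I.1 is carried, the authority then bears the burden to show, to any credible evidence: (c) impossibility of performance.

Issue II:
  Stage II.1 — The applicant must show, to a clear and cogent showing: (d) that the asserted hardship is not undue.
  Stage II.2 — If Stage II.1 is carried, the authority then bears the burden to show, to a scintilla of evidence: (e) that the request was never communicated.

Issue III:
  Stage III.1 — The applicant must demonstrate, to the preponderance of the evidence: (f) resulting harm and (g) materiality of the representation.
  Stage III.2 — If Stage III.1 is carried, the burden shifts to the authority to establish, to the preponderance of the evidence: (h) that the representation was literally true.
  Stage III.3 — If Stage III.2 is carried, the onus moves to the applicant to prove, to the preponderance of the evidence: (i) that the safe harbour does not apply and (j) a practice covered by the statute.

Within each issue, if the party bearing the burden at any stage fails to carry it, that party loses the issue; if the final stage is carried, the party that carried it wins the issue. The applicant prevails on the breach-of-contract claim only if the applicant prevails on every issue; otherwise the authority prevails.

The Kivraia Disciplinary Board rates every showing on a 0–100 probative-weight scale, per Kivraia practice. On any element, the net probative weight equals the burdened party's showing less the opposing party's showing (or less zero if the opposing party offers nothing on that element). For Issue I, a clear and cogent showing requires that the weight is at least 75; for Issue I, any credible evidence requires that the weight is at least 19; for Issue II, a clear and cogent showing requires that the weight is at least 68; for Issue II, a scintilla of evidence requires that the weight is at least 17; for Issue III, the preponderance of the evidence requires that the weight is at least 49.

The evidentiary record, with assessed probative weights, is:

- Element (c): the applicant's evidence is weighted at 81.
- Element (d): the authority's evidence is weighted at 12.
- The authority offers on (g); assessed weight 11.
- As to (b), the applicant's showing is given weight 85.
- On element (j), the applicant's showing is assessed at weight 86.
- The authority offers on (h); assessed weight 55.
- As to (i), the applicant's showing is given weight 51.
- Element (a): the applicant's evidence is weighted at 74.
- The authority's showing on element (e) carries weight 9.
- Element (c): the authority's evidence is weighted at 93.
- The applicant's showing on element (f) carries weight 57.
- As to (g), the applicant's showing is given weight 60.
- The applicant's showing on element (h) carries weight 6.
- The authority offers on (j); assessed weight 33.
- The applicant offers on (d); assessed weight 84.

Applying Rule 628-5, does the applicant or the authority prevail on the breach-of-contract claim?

— Issue I —
Stage I.1 (applicant, a clear and cogent showing, weight is at least 75): (a) 74 < 75 — fails; (b) 85 ≥ 75 — meets.
  The applicant does not carry Stage I.1.
The authority prevails on this issue.
— Issue II —
At Stage II.1 the applicant must meet a clear and cogent showing (weight is at least 68): on (d) the weight is 84 less the opposing 12 gives net 72, ≥ 68, so (d) meets the standard.
  Stage II.1 is satisfied; the onus moves to the authority.
At Stage II.2 the authority must meet a scintilla of evidence (weight is at least 17): on (e) the weight is 9, which does not reach 17, so (e) does not meet the standard.
  Not every element is met, so the authority fails to carry Stage II.2.
The applicant prevails on this issue.
— Issue III —
At Stage III.1 the applicant must meet the preponderance of the evidence (weight is at least 49): on (f) the weight is 57, ≥ 49, so (f) meets the standard; on (g) the weight is 60 less the opposing 11 gives net 49, which does reach 49, so (g) meets the standard.
  Stage III.1 is satisfied; the onus moves to the authority.
At Stage III.2 the authority must meet the preponderance of the evidence (weight is at least 49): on (h) the weight is 55 less the opposing 6 gives net 49, ≥ 49, so (h) meets the standard.
  The authority carries Stage III.2; the applicant now bears the burden.
At Stage III.3 the applicant must meet the preponderance of the evidence (weight is at least 49): on (i) the weight is 51, which does reach 49, so (i) meets the standard; on (j) the weight is 86 less the opposing 33 gives net 53, which does reach 49, so (j) meets the standard.
  Stage III.3 carried; the final stage is satisfied.
With every stage satisfied, the applicant prevails on this issue.
Per-issue: Issue I → authority; Issue II → applicant; Issue III → applicant. The applicant must prevail on every issue; overall, the authority prevails.

authority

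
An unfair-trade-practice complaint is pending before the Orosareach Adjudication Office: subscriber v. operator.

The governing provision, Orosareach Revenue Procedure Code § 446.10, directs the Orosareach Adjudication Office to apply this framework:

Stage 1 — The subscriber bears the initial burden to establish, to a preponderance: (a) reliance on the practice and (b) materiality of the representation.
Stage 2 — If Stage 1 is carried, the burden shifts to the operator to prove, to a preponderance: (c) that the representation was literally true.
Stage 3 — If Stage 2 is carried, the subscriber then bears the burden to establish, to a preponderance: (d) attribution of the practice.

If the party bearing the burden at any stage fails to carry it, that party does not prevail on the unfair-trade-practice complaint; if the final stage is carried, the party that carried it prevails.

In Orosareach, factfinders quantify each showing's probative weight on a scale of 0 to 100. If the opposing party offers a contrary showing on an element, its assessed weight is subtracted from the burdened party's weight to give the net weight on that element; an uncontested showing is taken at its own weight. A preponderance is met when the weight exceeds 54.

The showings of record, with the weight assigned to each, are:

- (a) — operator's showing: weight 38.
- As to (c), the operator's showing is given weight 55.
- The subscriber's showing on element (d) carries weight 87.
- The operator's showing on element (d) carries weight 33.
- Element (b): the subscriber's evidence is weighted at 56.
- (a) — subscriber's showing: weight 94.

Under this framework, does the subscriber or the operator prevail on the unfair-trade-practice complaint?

Stage 1 (subscriber, a preponderance, weight exceeds 54): (a) net 94−38=56 > 54 — meets; (b) 56 > 54 — meets.
  The subscriber carries Stage 1; the operator now bears the burden.
Stage 2 (operator, a preponderance, weight exceeds 54): (c) 55 > 54 — meets.
  Stage 2 is satisfied; the onus moves to the subscriber.
Stage 3 (subscriber, a preponderance, weight exceeds 54): (d) net 87−33=54 ≤ 54 — fails.
  Not every element is met, so the subscriber fails to carry Stage 3.
The operator prevails.

operator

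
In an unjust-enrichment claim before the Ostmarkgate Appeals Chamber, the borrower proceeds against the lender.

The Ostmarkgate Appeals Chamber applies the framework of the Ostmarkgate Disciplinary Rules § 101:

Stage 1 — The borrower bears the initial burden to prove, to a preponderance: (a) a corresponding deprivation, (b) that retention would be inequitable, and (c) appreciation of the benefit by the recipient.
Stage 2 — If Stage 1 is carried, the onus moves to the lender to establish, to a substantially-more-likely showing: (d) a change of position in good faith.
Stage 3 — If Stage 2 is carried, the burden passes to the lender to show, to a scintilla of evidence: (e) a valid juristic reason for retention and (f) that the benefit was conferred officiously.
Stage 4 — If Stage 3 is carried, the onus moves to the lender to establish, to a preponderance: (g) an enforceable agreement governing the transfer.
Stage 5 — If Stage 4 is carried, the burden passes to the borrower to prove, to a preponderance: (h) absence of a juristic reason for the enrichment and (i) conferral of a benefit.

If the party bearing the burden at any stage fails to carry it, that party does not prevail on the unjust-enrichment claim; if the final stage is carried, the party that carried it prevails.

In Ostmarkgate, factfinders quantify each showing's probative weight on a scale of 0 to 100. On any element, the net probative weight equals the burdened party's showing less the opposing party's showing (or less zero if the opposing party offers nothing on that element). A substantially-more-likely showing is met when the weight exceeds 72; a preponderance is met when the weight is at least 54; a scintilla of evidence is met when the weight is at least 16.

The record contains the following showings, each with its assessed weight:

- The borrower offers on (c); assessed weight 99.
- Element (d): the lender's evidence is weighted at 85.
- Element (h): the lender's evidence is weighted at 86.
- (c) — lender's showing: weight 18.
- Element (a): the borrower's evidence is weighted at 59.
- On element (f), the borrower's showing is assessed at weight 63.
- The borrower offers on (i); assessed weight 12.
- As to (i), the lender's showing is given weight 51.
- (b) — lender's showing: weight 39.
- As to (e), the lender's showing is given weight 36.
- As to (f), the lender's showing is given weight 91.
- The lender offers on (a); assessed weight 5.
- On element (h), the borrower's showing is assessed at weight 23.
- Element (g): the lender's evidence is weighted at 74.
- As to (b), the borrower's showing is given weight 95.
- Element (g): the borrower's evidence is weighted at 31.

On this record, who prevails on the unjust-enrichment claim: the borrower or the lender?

Stage 1 — burden on borrower; standard: a preponderance (weight is at least 54).
    (a): 59 − 5 = 54 ≥ 54 [met]
    (b): 95 − 39 = 56 ≥ 54 [met]
    (c): 99 − 18 = 81 ≥ 54 [met]
  All elements met. The burden passes to the lender.
Stage 2 — burden on lender; standard: a substantially-more-likely showing (weight exceeds 72).
    (d): 85 > 72 [met]
  Stage 2 is satisfied; the lender continues to bear the burden.
Stage 3 — burden on lender; standard: a scintilla of evidence (weight is at least 16).
    (e): 36 ≥ 16 [met]
    (f): 91 − 63 = 28 ≥ 16 [met]
  All elements met. The lender retains the burden for Stage 4.
Stage 4 — burden on lender; standard: a preponderance (weight is at least 54).
    (g): 74 − 31 = 43 < 54 [not met]
  The lender does not carry Stage 4.
The analysis ends at Stage 4; the borrower prevails.

borrower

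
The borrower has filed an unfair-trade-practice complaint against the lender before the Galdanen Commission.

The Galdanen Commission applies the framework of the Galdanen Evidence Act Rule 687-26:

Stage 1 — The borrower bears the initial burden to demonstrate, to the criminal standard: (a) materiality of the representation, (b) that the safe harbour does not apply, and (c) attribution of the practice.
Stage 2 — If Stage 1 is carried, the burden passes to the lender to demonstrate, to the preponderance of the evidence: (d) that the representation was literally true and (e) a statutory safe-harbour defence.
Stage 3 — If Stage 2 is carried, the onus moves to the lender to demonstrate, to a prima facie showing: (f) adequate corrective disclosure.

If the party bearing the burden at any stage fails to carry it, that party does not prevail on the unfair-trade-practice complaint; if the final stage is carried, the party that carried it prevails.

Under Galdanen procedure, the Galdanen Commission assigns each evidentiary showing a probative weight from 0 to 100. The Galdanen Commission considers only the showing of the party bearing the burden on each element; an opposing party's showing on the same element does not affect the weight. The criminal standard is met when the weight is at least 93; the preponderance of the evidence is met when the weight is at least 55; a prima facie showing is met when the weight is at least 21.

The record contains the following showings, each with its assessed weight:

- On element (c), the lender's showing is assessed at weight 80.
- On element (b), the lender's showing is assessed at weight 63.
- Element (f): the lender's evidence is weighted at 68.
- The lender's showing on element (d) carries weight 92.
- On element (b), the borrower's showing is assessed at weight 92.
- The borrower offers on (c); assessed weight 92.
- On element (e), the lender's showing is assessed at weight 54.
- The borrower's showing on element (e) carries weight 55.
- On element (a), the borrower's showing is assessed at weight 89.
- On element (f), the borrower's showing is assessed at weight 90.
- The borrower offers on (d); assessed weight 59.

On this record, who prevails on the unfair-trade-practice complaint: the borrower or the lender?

lender

Stage 1 — burden on borrower; standard: the criminal standard (weight is at least 93).
    (a): 89 < 93 [not met]
    (b): 92 (lender's 63 disregarded) < 93 [not met]
    (c): 92 (lender's 80 disregarded) < 93 [not met]
  The borrower does not carry Stage 1.
The lender prevails.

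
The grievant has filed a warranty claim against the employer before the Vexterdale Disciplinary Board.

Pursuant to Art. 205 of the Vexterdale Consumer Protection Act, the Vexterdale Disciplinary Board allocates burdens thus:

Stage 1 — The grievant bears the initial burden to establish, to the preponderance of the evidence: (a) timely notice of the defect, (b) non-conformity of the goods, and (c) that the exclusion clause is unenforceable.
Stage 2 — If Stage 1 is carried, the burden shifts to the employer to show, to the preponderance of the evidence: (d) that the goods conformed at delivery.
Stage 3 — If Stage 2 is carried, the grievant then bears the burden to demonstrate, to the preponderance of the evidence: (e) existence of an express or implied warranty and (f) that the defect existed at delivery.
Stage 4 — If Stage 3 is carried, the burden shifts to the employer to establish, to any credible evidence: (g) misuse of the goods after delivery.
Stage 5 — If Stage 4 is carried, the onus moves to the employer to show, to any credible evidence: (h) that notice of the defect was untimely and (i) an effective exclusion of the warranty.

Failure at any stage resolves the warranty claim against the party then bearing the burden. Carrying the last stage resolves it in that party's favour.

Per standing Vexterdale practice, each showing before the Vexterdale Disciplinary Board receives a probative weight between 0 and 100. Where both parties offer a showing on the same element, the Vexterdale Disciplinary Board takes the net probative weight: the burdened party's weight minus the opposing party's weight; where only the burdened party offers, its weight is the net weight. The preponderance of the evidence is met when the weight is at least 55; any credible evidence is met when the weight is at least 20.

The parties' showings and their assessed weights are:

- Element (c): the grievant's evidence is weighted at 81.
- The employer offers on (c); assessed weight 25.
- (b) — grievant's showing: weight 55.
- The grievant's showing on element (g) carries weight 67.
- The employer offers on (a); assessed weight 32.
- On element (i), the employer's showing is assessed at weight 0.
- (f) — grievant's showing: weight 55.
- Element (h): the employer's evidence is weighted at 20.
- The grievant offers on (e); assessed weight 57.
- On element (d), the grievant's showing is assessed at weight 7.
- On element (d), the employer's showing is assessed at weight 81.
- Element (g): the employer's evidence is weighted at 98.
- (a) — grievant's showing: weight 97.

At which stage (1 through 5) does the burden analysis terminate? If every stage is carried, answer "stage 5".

stage 5

Stage 1 (grievant, the preponderance of the evidence, weight is at least 55): (a) net 97−32=65 ≥ 55 — meets; (b) 55 ≥ 55 — meets; (c) net 81−25=56 ≥ 55 — meets.
  All elements met. The burden passes to the employer.
Stage 2 (employer, the preponderance of the evidence, weight is at least 55): (d) net 81−7=74 ≥ 55 — meets.
  Stage 2 carried; the burden shifts to the grievant.
Stage 3 (grievant, the preponderance of the evidence, weight is at least 55): (e) 57 ≥ 55 — meets; (f) 55 ≥ 55 — meets.
  Stage 3 is satisfied; the onus moves to the employer.
Stage 4 (employer, any credible evidence, weight is at least 20): (g) net 98−67=31 ≥ 20 — meets.
  Stage 4 carried; the burden remains with the employer.
Stage 5 (employer, any credible evidence, weight is at least 20): (h) 20 ≥ 20 — meets; (i) 0 < 20 — fails.
  Stage 5 not carried; the employer fails its burden.
The analysis ends at Stage 5; the grievant prevails.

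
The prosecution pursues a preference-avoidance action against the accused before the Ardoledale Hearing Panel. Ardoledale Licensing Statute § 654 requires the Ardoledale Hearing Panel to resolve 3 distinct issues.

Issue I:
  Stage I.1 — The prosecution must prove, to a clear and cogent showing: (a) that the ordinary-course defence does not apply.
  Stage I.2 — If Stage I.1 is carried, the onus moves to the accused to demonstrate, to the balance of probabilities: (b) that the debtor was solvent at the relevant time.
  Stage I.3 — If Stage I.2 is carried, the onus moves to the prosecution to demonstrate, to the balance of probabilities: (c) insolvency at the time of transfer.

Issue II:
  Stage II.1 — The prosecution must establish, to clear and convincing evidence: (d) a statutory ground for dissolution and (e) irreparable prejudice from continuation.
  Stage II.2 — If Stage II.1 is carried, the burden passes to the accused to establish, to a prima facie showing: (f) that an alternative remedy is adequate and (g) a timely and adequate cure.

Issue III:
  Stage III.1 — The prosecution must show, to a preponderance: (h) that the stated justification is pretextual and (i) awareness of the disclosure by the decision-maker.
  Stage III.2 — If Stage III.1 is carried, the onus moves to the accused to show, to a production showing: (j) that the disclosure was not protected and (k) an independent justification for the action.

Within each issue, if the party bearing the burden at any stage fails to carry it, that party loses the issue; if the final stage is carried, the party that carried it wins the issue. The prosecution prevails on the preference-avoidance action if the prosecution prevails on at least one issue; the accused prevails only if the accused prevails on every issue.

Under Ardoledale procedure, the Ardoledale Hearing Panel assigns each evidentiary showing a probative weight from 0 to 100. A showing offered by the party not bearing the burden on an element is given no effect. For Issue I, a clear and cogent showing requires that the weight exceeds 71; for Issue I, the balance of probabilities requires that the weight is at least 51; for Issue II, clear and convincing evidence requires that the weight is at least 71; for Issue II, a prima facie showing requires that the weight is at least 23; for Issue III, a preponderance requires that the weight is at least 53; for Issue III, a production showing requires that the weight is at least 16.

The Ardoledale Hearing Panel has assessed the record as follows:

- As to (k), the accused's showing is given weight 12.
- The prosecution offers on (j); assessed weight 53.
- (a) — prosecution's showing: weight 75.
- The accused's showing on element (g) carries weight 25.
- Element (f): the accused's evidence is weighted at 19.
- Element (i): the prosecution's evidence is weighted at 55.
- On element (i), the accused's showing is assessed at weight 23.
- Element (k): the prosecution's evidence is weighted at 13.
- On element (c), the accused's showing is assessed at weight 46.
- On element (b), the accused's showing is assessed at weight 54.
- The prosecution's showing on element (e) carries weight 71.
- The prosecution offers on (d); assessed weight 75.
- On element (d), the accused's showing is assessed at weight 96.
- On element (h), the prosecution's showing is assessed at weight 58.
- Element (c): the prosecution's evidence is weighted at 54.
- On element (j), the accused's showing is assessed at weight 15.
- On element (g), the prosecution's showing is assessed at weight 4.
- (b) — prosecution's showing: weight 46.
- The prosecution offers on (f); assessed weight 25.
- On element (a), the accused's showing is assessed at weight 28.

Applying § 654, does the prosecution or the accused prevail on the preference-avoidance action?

prosecution

— Issue I —
At Stage I.1 the prosecution must meet a clear and cogent showing (weight exceeds 71): on (a) the weight is 75 (the accused's 28 is given no effect), > 71, so (a) meets the standard.
  Stage I.1 is satisfied; the onus moves to the accused.
At Stage I.2 the accused must meet the balance of probabilities (weight is at least 51): on (b) the weight is 54 (the prosecution's 46 is given no effect), which does reach 51, so (b) meets the standard.
  Stage I.2 carried; the burden shifts to the prosecution.
At Stage I.3 the prosecution must meet the balance of probabilities (weight is at least 51): on (c) the weight is 54 (the accused's 46 is given no effect), which does reach 51, so (c) meets the standard.
  All elements met at the final stage.
With every stage satisfied, the prosecution prevails on this issue.
— Issue II —
Stage II.1 (prosecution, clear and convincing evidence, weight is at least 71): (d) 75 (accused's 96 disregarded) ≥ 71 — meets; (e) 71 ≥ 71 — meets.
  Stage II.1 carried; the burden shifts to the accused.
Stage II.2 (accused, a prima facie showing, weight is at least 23): (f) 19 (prosecution's 25 disregarded) < 23 — fails; (g) 25 (prosecution's 4 disregarded) ≥ 23 — meets.
  The accused does not carry Stage II.2.
The analysis ends at Stage II.2; the prosecution prevails on this issue.
— Issue III —
Stage III.1 (prosecution, a preponderance, weight is at least 53): (h) 58 ≥ 53 — meets; (i) 55 (accused's 23 disregarded) ≥ 53 — meets.
  Stage III.1 is satisfied; the onus moves to the accused.
Stage III.2 (accused, a production showing, weight is at least 16): (j) 15 (prosecution's 53 disregarded) < 16 — fails; (k) 12 (prosecution's 13 disregarded) < 16 — fails.
  Stage III.2 not carried; the accused fails its burden.
The analysis ends at Stage III.2; the prosecution prevails on this issue.
Per-issue: Issue I → prosecution; Issue II → prosecution; Issue III → prosecution. The prosecution must prevail on at least one issue; overall, the prosecution prevails.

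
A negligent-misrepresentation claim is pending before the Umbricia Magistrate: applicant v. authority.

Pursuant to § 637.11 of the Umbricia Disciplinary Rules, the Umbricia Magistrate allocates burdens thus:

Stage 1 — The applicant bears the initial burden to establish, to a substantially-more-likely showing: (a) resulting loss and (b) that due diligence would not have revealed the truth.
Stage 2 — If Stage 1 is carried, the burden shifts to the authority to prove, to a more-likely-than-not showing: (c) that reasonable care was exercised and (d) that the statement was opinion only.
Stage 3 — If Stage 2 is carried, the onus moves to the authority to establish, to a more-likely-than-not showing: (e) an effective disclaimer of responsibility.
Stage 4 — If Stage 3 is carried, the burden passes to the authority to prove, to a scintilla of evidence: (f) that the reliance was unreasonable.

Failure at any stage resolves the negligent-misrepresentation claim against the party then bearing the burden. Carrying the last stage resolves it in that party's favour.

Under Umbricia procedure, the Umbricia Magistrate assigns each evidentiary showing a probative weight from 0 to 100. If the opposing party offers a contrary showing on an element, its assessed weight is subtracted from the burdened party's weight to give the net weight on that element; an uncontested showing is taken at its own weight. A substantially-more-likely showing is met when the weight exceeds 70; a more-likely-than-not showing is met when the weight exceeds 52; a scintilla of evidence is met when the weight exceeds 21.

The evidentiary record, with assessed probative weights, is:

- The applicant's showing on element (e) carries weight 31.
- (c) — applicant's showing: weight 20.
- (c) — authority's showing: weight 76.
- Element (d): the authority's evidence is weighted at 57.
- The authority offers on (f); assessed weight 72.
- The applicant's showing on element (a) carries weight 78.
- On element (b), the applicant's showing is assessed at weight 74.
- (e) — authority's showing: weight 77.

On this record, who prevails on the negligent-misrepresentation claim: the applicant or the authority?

applicant

Stage 1 — burden on applicant; standard: a substantially-more-likely showing (weight exceeds 70).
    (a): 78 > 70 [met]
    (b): 74 > 70 [met]
  Stage 1 is satisfied; the onus moves to the authority.
Stage 2 — burden on authority; standard: a more-likely-than-not showing (weight exceeds 52).
    (c): 76 − 20 = 56 > 52 [met]
    (d): 57 > 52 [met]
  Stage 2 is satisfied; the authority continues to bear the burden.
Stage 3 — burden on authority; standard: a more-likely-than-not showing (weight exceeds 52).
    (e): 77 − 31 = 46 ≤ 52 [not met]
  The authority does not carry Stage 3.
The analysis ends at Stage 3; the applicant prevails.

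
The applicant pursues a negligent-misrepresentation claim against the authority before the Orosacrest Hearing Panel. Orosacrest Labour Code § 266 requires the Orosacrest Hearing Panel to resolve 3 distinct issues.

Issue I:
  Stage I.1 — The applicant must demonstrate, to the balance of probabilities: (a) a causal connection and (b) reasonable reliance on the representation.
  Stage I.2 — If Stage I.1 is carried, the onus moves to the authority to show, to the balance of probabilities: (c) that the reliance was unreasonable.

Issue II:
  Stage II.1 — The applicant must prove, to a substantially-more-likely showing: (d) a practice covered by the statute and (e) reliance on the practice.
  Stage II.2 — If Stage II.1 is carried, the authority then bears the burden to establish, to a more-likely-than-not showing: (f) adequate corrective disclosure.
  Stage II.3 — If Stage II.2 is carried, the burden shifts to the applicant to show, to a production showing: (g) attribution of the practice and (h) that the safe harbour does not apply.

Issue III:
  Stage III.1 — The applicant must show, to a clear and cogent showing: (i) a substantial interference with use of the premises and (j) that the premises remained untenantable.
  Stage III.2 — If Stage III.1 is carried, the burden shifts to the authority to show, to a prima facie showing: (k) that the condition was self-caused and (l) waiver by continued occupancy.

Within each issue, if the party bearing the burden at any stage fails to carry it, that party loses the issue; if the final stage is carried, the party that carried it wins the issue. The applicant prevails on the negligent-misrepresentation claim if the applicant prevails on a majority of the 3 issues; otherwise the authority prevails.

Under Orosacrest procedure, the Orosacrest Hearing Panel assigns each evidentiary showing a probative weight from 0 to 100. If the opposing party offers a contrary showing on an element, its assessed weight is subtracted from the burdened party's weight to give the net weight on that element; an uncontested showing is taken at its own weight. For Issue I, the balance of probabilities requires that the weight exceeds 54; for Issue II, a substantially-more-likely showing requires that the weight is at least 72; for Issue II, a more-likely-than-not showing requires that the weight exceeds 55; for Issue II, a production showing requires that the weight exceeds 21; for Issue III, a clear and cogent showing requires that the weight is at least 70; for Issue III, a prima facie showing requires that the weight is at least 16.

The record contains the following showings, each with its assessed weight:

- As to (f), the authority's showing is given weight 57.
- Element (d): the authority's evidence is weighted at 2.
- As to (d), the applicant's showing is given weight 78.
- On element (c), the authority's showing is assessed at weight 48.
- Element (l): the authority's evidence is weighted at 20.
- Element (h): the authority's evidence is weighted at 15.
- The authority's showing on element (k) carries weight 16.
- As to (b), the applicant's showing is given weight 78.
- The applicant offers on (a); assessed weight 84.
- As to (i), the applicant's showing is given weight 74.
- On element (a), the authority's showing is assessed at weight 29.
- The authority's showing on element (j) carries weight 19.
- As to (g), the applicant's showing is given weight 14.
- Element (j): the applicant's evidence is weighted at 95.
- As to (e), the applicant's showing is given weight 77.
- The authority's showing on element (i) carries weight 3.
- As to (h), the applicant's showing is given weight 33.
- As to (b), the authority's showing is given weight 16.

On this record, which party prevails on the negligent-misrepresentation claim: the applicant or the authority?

authority

— Issue I —
Stage I.1 (applicant, the balance of probabilities, weight exceeds 54): (a) net 84−29=55 > 54 — meets; (b) net 78−16=62 > 54 — meets.
  The applicant carries Stage I.1; the authority now bears the burden.
Stage I.2 (authority, the balance of probabilities, weight exceeds 54): (c) 48 ≤ 54 — fails.
  Stage I.2 not carried; the authority fails its burden.
So the applicant prevails on this issue.
— Issue II —
At Stage II.1 the applicant must meet a substantially-more-likely showing (weight is at least 72): on (d) the weight is 78 less the opposing 2 gives net 76, ≥ 72, so (d) meets the standard; on (e) the weight is 77, which does reach 72, so (e) meets the standard.
  The applicant carries Stage II.1; the authority now bears the burden.
At Stage II.2 the authority must meet a more-likely-than-not showing (weight exceeds 55): on (f) the weight is 57, > 55, so (f) meets the standard.
  Stage II.2 is satisfied; the onus moves to the applicant.
At Stage II.3 the applicant must meet a production showing (weight exceeds 21): on (g) the weight is 14, which does not exceed 21, so (g) does not meet the standard; on (h) the weight is 33 less the opposing 15 gives net 18, ≤ 21, so (h) does not meet the standard.
  Stage II.3 not carried; the applicant fails its burden.
The analysis ends at Stage II.3; the authority prevails on this issue.
— Issue III —
Stage III.1 — burden on applicant; standard: a clear and cogent showing (weight is at least 70).
    (i): 74 − 3 = 71 ≥ 70 [met]
    (j): 95 − 19 = 76 ≥ 70 [met]
  All elements met. The burden passes to the authority.
Stage III.2 — burden on authority; standard: a prima facie showing (weight is at least 16).
    (k): 16 ≥ 16 [met]
    (l): 20 ≥ 16 [met]
  The authority carries the last stage.
Every stage carried; the authority prevails on this issue.
Per-issue: Issue I → applicant; Issue II → authority; Issue III → authority. The applicant must prevail on a majority of issues; overall, the authority prevails.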